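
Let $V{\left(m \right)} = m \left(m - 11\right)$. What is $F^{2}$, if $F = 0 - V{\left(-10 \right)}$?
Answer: $44100$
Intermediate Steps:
$V{\left(m \right)} = m \left(-11 + m\right)$
$F = -210$ ($F = 0 - - 10 \left(-11 - 10\right) = 0 - \left(-10\right) \left(-21\right) = 0 - 210 = -210$)
$F^{2} = \left(-210\right)^{2} = 44100$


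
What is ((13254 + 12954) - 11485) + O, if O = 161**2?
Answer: 40644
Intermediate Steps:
O = 25921
((13254 + 12954) - 11485) + O = ((13254 + 12954) - 11485) + 25921 = (26208 - 11485) + 25921 = 14723 + 25921 = 40644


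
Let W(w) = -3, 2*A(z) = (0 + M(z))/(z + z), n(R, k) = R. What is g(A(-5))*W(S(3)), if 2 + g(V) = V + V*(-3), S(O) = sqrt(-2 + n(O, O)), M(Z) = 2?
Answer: 27/5 ≈ 5.4000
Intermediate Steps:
S(O) = sqrt(-2 + O)
A(z) = 1/(2*z) (A(z) = ((0 + 2)/(z + z))/2 = (2/((2*z)))/2 = (2*(1/(2*z)))/2 = 1/(2*z))
g(V) = -2 - 2*V (g(V) = -2 + (V + V*(-3)) = -2 + (V - 3*V) = -2 - 2*V)
g(A(-5))*W(S(3)) = (-2 - 1/(-5))*(-3) = (-2 - (-1)/5)*(-3) = (-2 - 2*(-1/10))*(-3) = (-2 + 1/5)*(-3) = -9/5*(-3) = 27/5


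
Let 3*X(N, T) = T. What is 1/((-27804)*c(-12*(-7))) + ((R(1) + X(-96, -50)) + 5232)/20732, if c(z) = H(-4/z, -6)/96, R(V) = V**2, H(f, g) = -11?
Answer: 399343631/1585189452 ≈ 0.25192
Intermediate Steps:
X(N, T) = T/3
c(z) = -11/96
1/((-27804)*c(-12*(-7))) + ((R(1) + X(-96, -50)) + 5232)/20732 = 1/((-27804)*(-11/96)) + ((1**2 + (1/3)*(-50)) + 5232)/20732 = -1/27804*(-96/11) + ((1 - 50/3) + 5232)*(1/20732) = 8/25487 + (-47/3 + 5232)*(1/20732) = 8/25487 + (15649/3)*(1/20732) = 8/25487 + 15649/62196 = 399343631/1585189452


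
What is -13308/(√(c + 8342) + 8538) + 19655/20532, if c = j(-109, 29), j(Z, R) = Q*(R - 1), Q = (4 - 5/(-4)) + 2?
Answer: -900290580683/1496554874268 + 13308*√8545/72888899 ≈ -0.58470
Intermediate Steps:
Q = 29/4 (Q = (4 - 5*(-¼)) + 2 = (4 + 5/4) + 2 = 21/4 + 2 = 29/4 ≈ 7.2500)
j(Z, R) = -29/4 + 29*R/4 (j(Z, R) = 29*(R - 1)/4 = 29*(-1 + R)/4 = -29/4 + 29*R/4)
c = 203 (c = -29/4 + (29/4)*29 = -29/4 + 841/4 = 203)
-13308/(√(c + 8342) + 8538) + 19655/20532 = -13308/(√(203 + 8342) + 8538) + 19655/20532 = -13308/(√8545 + 8538) + 19655*(1/20532) = -13308/(8538 + √8545) + 19655/20532 = 19655/20532 - 13308/(8538 + √8545)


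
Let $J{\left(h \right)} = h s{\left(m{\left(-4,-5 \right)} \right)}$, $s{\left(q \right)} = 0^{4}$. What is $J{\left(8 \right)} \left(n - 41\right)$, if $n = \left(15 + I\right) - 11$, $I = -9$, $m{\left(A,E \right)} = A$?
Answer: $0$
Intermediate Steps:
$s{\left(q \right)} = 0$
$J{\left(h \right)} = 0$ ($J{\left(h \right)} = h 0 = 0$)
$n = -5$ ($n = \left(15 - 9\right) - 11 = 6 - 11 = -5$)
$J{\left(8 \right)} \left(n - 41\right) = 0 \left(-5 - 41\right) = 0 \left(-46\right) = 0$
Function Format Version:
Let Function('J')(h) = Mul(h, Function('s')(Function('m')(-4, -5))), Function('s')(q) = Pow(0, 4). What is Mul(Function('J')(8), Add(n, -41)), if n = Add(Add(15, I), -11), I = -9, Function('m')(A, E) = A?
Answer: 0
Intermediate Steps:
Function('s')(q) = 0
Function('J')(h) = 0 (Function('J')(h) = Mul(h, 0) = 0)
n = -5 (n = Add(Add(15, -9), -11) = Add(6, -11) = -5)
Mul(Function('J')(8), Add(n, -41)) = Mul(0, Add(-5, -41)) = Mul(0, -46) = 0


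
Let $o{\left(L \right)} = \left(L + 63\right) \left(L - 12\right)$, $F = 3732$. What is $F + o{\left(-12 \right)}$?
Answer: $2508$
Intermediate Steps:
$o{\left(L \right)} = \left(-12 + L\right) \left(63 + L\right)$ ($o{\left(L \right)} = \left(63 + L\right) \left(-12 + L\right) = \left(-12 + L\right) \left(63 + L\right)$)
$F + o{\left(-12 \right)} = 3732 + \left(-756 + \left(-12\right)^{2} + 51 \left(-12\right)\right) = 3732 - 1224 = 2508$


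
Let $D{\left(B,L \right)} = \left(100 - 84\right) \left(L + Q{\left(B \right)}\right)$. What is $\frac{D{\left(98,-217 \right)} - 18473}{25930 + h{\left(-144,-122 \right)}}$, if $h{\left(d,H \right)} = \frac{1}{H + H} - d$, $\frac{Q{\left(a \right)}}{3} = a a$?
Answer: $\frac{1700436}{100985} \approx 16.839$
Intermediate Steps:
$Q{\left(a \right)} = 3 a^{2}$ ($Q{\left(a \right)} = 3 a a = 3 a^{2}$)
$h{\left(d,H \right)} = \frac{1}{2 H} - d$
$D{\left(B,L \right)} = 16 L + 48 B^{2}$ ($D{\left(B,L \right)} = \left(100 - 84\right) \left(L + 3 B^{2}\right) = 16 \left(L + 3 B^{2}\right) = 16 L + 48 B^{2}$)
$\frac{D{\left(98,-217 \right)} - 18473}{25930 + h{\left(-144,-122 \right)}} = \frac{\left(16 \left(-217\right) + 48 \cdot 98^{2}\right) - 18473}{25930 + \left(\frac{1}{2 \left(-122\right)} - -144\right)} = \frac{\left(-3472 + 48 \cdot 9604\right) - 18473}{25930 + \left(\frac{1}{2} \left(- \frac{1}{122}\right) + 144\right)} = \frac{\left(-3472 + 460992\right) - 18473}{25930 + \left(- \frac{1}{244} + 144\right)} = \frac{457520 - 18473}{25930 + \frac{35135}{244}} = \frac{439047}{\frac{6362055}{244}} = 439047 \cdot \frac{244}{6362055} = \frac{1700436}{100985}$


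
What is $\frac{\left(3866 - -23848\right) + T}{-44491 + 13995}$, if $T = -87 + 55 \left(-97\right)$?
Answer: $- \frac{5573}{7624} \approx -0.73098$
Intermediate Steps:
$T = -5422$ ($T = -87 - 5335 = -5422$)
$\frac{\left(3866 - -23848\right) + T}{-44491 + 13995} = \frac{\left(3866 - -23848\right) - 5422}{-44491 + 13995} = \frac{\left(3866 + 23848\right) - 5422}{-30496} = \left(27714 - 5422\right) \left(- \frac{1}{30496}\right) = 22292 \left(- \frac{1}{30496}\right) = - \frac{5573}{7624}$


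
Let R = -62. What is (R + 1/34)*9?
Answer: -18963/34 ≈ -557.74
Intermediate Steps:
(R + 1/34)*9 = (-62 + 1/34)*9 = -2107/34*9 = -18963/34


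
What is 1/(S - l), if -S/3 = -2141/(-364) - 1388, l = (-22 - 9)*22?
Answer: 364/1757521 ≈ 0.00020711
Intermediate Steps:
l = -682 (l = -31*22 = -682)
S = 1509273/364 (S = -3*(-2141/(-364) - 1388) = -3*(-2141*(-1/364) - 1388) = -3*(2141/364 - 1388) = -3*(-503091/364) = 1509273/364 ≈ 4146.4)
1/(S - l) = 1/(1509273/364 - 1*(-682)) = 1/(1509273/364 + 682) = 1/(1757521/364) = 364/1757521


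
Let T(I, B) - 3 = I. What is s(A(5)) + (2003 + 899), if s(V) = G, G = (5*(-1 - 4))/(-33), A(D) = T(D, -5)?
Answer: 95791/33 ≈ 2902.8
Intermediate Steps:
T(I, B) = 3 + I
A(D) = 3 + D
G = 25/33 (G = (5*(-5))*(-1/33) = -25*(-1/33) = 25/33 ≈ 0.75758)
s(V) = 25/33
s(A(5)) + (2003 + 899) = 25/33 + (2003 + 899) = 25/33 + 2902 = 95791/33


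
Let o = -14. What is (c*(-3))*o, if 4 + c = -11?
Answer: -630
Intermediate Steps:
c = -15 (c = -4 - 11 = -15)
(c*(-3))*o = -15*(-3)*(-14) = 45*(-14) = -630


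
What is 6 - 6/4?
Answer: 9/2 ≈ 4.5000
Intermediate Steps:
6 - 6/4 = 6 - 6*1/4 = 6 - 3/2 = 9/2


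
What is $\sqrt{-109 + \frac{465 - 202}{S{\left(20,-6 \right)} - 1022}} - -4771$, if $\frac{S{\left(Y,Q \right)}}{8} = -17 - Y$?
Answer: $4771 + \frac{5 i \sqrt{7587726}}{1318} \approx 4771.0 + 10.45 i$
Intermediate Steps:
$S{\left(Y,Q \right)} = -136 - 8 Y$ ($S{\left(Y,Q \right)} = 8 \left(-17 - Y\right) = -136 - 8 Y$)
$\sqrt{-109 + \frac{465 - 202}{S{\left(20,-6 \right)} - 1022}} - -4771 = \sqrt{-109 + \frac{465 - 202}{\left(-136 - 160\right) - 1022}} - -4771 = \sqrt{-109 + \frac{263}{\left(-136 - 160\right) - 1022}} + 4771 = \sqrt{-109 + \frac{263}{-296 - 1022}} + 4771 = \sqrt{-109 + \frac{263}{-1318}} + 4771 = \sqrt{-109 + 263 \left(- \frac{1}{1318}\right)} + 4771 = \sqrt{-109 - \frac{263}{1318}} + 4771 = \sqrt{- \frac{143925}{1318}} + 4771 = \frac{5 i \sqrt{7587726}}{1318} + 4771 = 4771 + \frac{5 i \sqrt{7587726}}{1318}$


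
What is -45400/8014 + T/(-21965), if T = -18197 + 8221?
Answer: -458631668/88013755 ≈ -5.2109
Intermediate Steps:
T = -9976
-45400/8014 + T/(-21965) = -45400/8014 - 9976/(-21965) = -45400*1/8014 - 9976*(-1/21965) = -22700/4007 + 9976/21965 = -458631668/88013755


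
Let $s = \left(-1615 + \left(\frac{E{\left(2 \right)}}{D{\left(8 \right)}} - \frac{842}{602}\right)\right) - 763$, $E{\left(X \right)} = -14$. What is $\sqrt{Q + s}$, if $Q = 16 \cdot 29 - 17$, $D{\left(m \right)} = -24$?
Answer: $\frac{i \sqrt{6300878451}}{1806} \approx 43.952 i$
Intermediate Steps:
$s = - \frac{8592281}{3612}$ ($s = \left(-1615 - \left(- \frac{7}{12} + \frac{421}{301}\right)\right) - 763 = \left(-1615 - \frac{2945}{3612}\right) - 763 = - \frac{5836325}{3612} - 763 = - \frac{8592281}{3612} \approx -2378.8$)
$Q = 447$ ($Q = 464 - 17 = 447$)
$\sqrt{Q + s} = \sqrt{447 - \frac{8592281}{3612}} = \sqrt{- \frac{6977717}{3612}} = \frac{i \sqrt{6300878451}}{1806}$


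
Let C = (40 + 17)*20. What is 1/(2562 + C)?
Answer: 1/3702 ≈ 0.00027012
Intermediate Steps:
C = 1140 (C = 57*20 = 1140)
1/(2562 + C) = 1/(2562 + 1140) = 1/3702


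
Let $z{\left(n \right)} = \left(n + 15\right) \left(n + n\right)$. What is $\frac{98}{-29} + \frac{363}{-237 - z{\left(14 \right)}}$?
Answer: $- \frac{113329}{30421} \approx -3.7254$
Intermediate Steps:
$z{\left(n \right)} = 2 n \left(15 + n\right)$ ($z{\left(n \right)} = \left(15 + n\right) 2 n = 2 n \left(15 + n\right)$)
$\frac{98}{-29} + \frac{363}{-237 - z{\left(14 \right)}} = \frac{98}{-29} + \frac{363}{-237 - 2 \cdot 14 \left(15 + 14\right)} = 98 \left(- \frac{1}{29}\right) + \frac{363}{-237 - 2 \cdot 14 \cdot 29} = - \frac{98}{29} + \frac{363}{-237 - 812} = - \frac{98}{29} + \frac{363}{-1049} = - \frac{98}{29} + 363 \left(- \frac{1}{1049}\right) = - \frac{98}{29} - \frac{363}{1049} = - \frac{113329}{30421}$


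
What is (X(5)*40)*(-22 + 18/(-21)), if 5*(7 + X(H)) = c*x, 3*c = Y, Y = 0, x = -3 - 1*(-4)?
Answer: 6400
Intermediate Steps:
x = 1 (x = -3 + 4 = 1)
c = 0 (c = (⅓)*0 = 0)
X(H) = -7 (X(H) = -7 + (0*1)/5 = -7 + (⅕)*0 = -7 + 0 = -7)
(X(5)*40)*(-22 + 18/(-21)) = (-7*40)*(-22 + 18/(-21)) = -280*(-22 + 18*(-1/21)) = -280*(-22 - 6/7) = -280*(-160/7) = 6400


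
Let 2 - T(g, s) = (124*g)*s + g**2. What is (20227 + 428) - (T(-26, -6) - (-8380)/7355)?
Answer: 59828307/1471 ≈ 40672.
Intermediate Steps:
T(g, s) = 2 - g**2 - 124*g*s (T(g, s) = 2 - ((124*g)*s + g**2) = 2 - (124*g*s + g**2) = 2 - (g**2 + 124*g*s) = 2 + (-g**2 - 124*g*s) = 2 - g**2 - 124*g*s)
(20227 + 428) - (T(-26, -6) - (-8380)/7355) = (20227 + 428) - ((2 - 1*(-26)**2 - 124*(-26)*(-6)) - (-8380)/7355) = 20655 - ((2 - 1*676 - 19344) - (-8380)/7355) = 20655 - ((2 - 676 - 19344) - 1*(-1676/1471)) = 20655 - (-20018 + 1676/1471) = 20655 - 1*(-29444802/1471) = 20655 + 29444802/1471 = 59828307/1471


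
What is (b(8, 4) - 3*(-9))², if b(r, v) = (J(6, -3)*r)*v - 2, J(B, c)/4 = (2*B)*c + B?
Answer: 14554225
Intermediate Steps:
J(B, c) = 4*B + 8*B*c (J(B, c) = 4*((2*B)*c + B) = 4*(2*B*c + B) = 4*(B + 2*B*c) = 4*B + 8*B*c)
b(r, v) = -2 - 120*r*v (b(r, v) = ((4*6*(1 + 2*(-3)))*r)*v - 2 = ((4*6*(1 - 6))*r)*v - 2 = ((4*6*(-5))*r)*v - 2 = (-120*r)*v - 2 = -120*r*v - 2 = -2 - 120*r*v)
(b(8, 4) - 3*(-9))² = ((-2 - 120*8*4) - 3*(-9))² = ((-2 - 3840) + 27)² = (-3842 + 27)² = (-3815)² = 14554225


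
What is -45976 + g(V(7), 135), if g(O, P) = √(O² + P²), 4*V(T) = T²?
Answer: -45976 + √294001/4 ≈ -45840.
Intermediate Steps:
V(T) = T²/4
-45976 + g(V(7), 135) = -45976 + √(((¼)*7²)² + 135²) = -45976 + √(((¼)*49)² + 18225) = -45976 + √((49/4)² + 18225) = -45976 + √(2401/16 + 18225) = -45976 + √(294001/16) = -45976 + √294001/4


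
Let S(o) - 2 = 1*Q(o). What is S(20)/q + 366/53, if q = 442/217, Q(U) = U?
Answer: 207397/11713 ≈ 17.707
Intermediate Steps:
S(o) = 2 + o (S(o) = 2 + 1*o = 2 + o)
q = 442/217 (q = 442*(1/217) = 442/217 ≈ 2.0369)
S(20)/q + 366/53 = (2 + 20)/(442/217) + 366/53 = 22*(217/442) + 366*(1/53) = 2387/221 + 366/53 = 207397/11713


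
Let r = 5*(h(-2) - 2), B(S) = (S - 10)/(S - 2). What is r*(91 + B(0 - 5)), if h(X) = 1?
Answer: -3260/7 ≈ -465.71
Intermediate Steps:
B(S) = (-10 + S)/(-2 + S)
r = -5 (r = 5*(1 - 2) = 5*(-1) = -5)
r*(91 + B(0 - 5)) = -5*(91 + (-10 + (0 - 5))/(-2 + (0 - 5))) = -5*(91 + (-10 - 5)/(-2 - 5)) = -5*(91 - 15/(-7)) = -5*(91 - ⅐*(-15)) = -5*(91 + 15/7) = -5*652/7 = -3260/7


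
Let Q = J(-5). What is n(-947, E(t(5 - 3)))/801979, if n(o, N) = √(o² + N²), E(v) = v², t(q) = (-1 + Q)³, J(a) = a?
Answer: √2177679145/801979 ≈ 0.058188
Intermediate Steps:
Q = -5
t(q) = -216 (t(q) = (-1 - 5)³ = (-6)³ = -216)
n(o, N) = √(N² + o²)
n(-947, E(t(5 - 3)))/801979 = √(((-216)²)² + (-947)²)/801979 = √(46656² + 896809)*(1/801979) = √(2176782336 + 896809)*(1/801979) = √2177679145*(1/801979) = √2177679145/801979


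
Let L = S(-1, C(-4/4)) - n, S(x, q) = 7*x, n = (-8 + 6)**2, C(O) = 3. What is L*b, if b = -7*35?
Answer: 2695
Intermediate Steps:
n = 4 (n = (-2)**2 = 4)
b = -245
L = -11 (L = 7*(-1) - 1*4 = -7 - 4 = -11)
L*b = -11*(-245) = 2695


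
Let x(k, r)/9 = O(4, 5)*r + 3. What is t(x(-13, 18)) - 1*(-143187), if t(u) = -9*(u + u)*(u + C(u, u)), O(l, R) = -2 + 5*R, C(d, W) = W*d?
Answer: -951752084961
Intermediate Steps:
x(k, r) = 27 + 207*r (x(k, r) = 9*((-2 + 5*5)*r + 3) = 9*((-2 + 25)*r + 3) = 9*(23*r + 3) = 9*(3 + 23*r) = 27 + 207*r)
t(u) = -18*u*(u + u**2) (t(u) = -9*(u + u)*(u + u*u) = -9*2*u*(u + u**2) = -18*u*(u + u**2))
t(x(-13, 18)) - 1*(-143187) = -18*(27 + 207*18)**2*(1 + (27 + 207*18)) - 1*(-143187) = -18*(27 + 3726)**2*(1 + (27 + 3726)) + 143187 = -18*3753**2*(1 + 3753) + 143187 = -18*14085009*3754 + 143187 = -951752228148 + 143187 = -951752084961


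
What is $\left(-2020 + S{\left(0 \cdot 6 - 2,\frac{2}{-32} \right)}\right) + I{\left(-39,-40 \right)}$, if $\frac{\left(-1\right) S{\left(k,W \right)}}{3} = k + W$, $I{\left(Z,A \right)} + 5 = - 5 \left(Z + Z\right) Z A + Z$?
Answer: $\frac{9701475}{16} \approx 6.0634 \cdot 10^{5}$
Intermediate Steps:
$I{\left(Z,A \right)} = -5 + Z - 10 A Z^{2}$ ($I{\left(Z,A \right)} = -5 + \left(- 5 \left(Z + Z\right) Z A + Z\right) = -5 + \left(- 5 \cdot 2 Z Z A + Z\right) = -5 + \left(- 10 Z Z A + Z\right) = -5 + \left(- 10 Z^{2} A + Z\right) = -5 - \left(- Z + 10 A Z^{2}\right) = -5 + Z - 10 A Z^{2}$)
$S{\left(k,W \right)} = - 3 W - 3 k$ ($S{\left(k,W \right)} = - 3 \left(k + W\right) = - 3 \left(W + k\right) = - 3 W - 3 k$)
$\left(-2020 + S{\left(0 \cdot 6 - 2,\frac{2}{-32} \right)}\right) + I{\left(-39,-40 \right)} = \left(-2020 - \left(3 \left(0 \cdot 6 - 2\right) + 3 \cdot 2 \frac{1}{-32}\right)\right) - \left(44 - 608400\right) = \left(-2020 - \left(3 \left(0 - 2\right) + 3 \cdot 2 \left(- \frac{1}{32}\right)\right)\right) - \left(44 - 608400\right) = \left(-2020 - - \frac{99}{16}\right) - -608356 = \left(-2020 + \left(\frac{3}{16} + 6\right)\right) + 608356 = \left(-2020 + \frac{99}{16}\right) + 608356 = - \frac{32221}{16} + 608356 = \frac{9701475}{16}$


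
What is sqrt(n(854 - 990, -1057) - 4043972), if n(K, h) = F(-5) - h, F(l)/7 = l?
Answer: 5*I*sqrt(161718) ≈ 2010.7*I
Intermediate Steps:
F(l) = 7*l
n(K, h) = -35 - h (n(K, h) = 7*(-5) - h = -35 - h)
sqrt(n(854 - 990, -1057) - 4043972) = sqrt((-35 - 1*(-1057)) - 4043972) = sqrt((-35 + 1057) - 4043972) = sqrt(1022 - 4043972) = sqrt(-4042950) = 5*I*sqrt(161718)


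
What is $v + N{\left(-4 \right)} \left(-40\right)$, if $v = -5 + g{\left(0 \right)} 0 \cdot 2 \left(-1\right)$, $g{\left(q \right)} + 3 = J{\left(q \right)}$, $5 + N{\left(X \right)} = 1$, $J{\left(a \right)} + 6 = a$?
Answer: $155$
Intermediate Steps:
$J{\left(a \right)} = -6 + a$
$N{\left(X \right)} = -4$ ($N{\left(X \right)} = -5 + 1 = -4$)
$g{\left(q \right)} = -9 + q$ ($g{\left(q \right)} = -3 + \left(-6 + q\right) = -9 + q$)
$v = -5$ ($v = -5 + \left(-9 + 0\right) 0 \cdot 2 \left(-1\right) = -5 - 9 \cdot 0 \left(-2\right) = -5 - 0 = -5 + 0 = -5$)
$v + N{\left(-4 \right)} \left(-40\right) = -5 - -160 = -5 + 160 = 155$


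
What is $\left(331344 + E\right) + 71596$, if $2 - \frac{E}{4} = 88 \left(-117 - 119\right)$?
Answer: $486020$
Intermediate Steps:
$E = 83080$ ($E = 8 - 4 \cdot 88 \left(-117 - 119\right) = 8 - 4 \cdot 88 \left(-236\right) = 8 - -83072 = 8 + 83072 = 83080$)
$\left(331344 + E\right) + 71596 = \left(331344 + 83080\right) + 71596 = 414424 + 71596 = 486020$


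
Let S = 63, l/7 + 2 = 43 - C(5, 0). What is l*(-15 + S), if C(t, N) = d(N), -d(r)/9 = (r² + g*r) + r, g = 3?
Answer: 13776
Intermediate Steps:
d(r) = -36*r - 9*r² (d(r) = -9*((r² + 3*r) + r) = -9*(r² + 4*r) = -36*r - 9*r²)
C(t, N) = -9*N*(4 + N)
l = 287 (l = -14 + 7*(43 - (-9)*0*(4 + 0)) = -14 + 7*(43 - (-9)*0*4) = -14 + 7*(43 - 1*0) = -14 + 7*(43 + 0) = -14 + 7*43 = -14 + 301 = 287)
l*(-15 + S) = 287*(-15 + 63) = 287*48 = 13776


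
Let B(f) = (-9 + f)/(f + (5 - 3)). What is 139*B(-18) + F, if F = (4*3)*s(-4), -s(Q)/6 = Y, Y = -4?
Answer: 8361/16 ≈ 522.56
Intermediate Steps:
B(f) = (-9 + f)/(2 + f) (B(f) = (-9 + f)/(f + 2) = (-9 + f)/(2 + f))
s(Q) = 24 (s(Q) = -6*(-4) = 24)
F = 288 (F = (4*3)*24 = 12*24 = 288)
139*B(-18) + F = 139*((-9 - 18)/(2 - 18)) + 288 = 139*(-27/(-16)) + 288 = 139*(-1/16*(-27)) + 288 = 139*(27/16) + 288 = 3753/16 + 288 = 8361/16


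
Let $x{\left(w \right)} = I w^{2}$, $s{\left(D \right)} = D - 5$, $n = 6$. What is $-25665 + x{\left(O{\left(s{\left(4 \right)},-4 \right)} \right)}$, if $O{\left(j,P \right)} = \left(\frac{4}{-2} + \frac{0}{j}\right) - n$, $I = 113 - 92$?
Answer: $-24321$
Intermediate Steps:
$I = 21$
$s{\left(D \right)} = -5 + D$ ($s{\left(D \right)} = D - 5 = -5 + D$)
$O{\left(j,P \right)} = -8$ ($O{\left(j,P \right)} = \left(\frac{4}{-2} + \frac{0}{j}\right) - 6 = \left(4 \left(- \frac{1}{2}\right) + 0\right) - 6 = \left(-2 + 0\right) - 6 = -2 - 6 = -8$)
$x{\left(w \right)} = 21 w^{2}$
$-25665 + x{\left(O{\left(s{\left(4 \right)},-4 \right)} \right)} = -25665 + 21 \left(-8\right)^{2} = -25665 + 21 \cdot 64 = -25665 + 1344 = -24321$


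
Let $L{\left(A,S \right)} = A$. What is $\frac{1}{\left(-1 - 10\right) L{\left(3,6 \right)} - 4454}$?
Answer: $- \frac{1}{4487} \approx -0.00022287$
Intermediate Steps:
$\frac{1}{\left(-1 - 10\right) L{\left(3,6 \right)} - 4454} = \frac{1}{\left(-1 - 10\right) 3 - 4454} = \frac{1}{\left(-11\right) 3 - 4454} = \frac{1}{-33 - 4454} = \frac{1}{-4487} = - \frac{1}{4487}$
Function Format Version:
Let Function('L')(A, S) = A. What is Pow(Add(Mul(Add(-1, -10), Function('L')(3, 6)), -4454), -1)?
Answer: Rational(-1, 4487) ≈ -0.00022287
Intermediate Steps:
Pow(Add(Mul(Add(-1, -10), Function('L')(3, 6)), -4454), -1) = Pow(Add(Mul(Add(-1, -10), 3), -4454), -1) = Pow(Add(Mul(-11, 3), -4454), -1) = Pow(Add(-33, -4454), -1) = Pow(-4487, -1) = Rational(-1, 4487)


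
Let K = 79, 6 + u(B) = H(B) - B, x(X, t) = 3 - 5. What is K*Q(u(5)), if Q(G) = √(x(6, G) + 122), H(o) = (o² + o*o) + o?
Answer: 158*√30 ≈ 865.40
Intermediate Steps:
x(X, t) = -2
H(o) = o + 2*o² (H(o) = (o² + o²) + o = 2*o² + o = o + 2*o²)
u(B) = -6 - B + B*(1 + 2*B) (u(B) = -6 + (B*(1 + 2*B) - B) = -6 + (-B + B*(1 + 2*B)) = -6 - B + B*(1 + 2*B))
Q(G) = 2*√30 (Q(G) = √(-2 + 122) = √120 = 2*√30)
K*Q(u(5)) = 79*(2*√30) = 158*√30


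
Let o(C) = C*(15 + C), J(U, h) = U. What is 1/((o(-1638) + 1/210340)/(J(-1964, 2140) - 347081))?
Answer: -73418125300/559183421161 ≈ -0.13130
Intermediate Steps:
1/((o(-1638) + 1/210340)/(J(-1964, 2140) - 347081)) = 1/((-1638*(15 - 1638) + 1/210340)/(-1964 - 347081)) = 1/((-1638*(-1623) + 1/210340)/(-349045)) = 1/((2658474 + 1/210340)*(-1/349045)) = 1/((559183421161/210340)*(-1/349045)) = 1/(-559183421161/73418125300) = -73418125300/559183421161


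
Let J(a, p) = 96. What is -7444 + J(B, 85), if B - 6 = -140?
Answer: -7348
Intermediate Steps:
B = -134 (B = 6 - 140 = -134)
-7444 + J(B, 85) = -7444 + 96 = -7348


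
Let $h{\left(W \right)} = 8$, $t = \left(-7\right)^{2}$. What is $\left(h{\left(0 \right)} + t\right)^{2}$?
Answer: $3249$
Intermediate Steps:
$t = 49$
$\left(h{\left(0 \right)} + t\right)^{2} = \left(8 + 49\right)^{2} = 57^{2} = 3249$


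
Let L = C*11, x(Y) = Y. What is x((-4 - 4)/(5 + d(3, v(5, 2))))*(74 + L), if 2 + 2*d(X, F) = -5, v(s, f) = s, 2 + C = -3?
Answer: -304/3 ≈ -101.33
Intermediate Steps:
C = -5 (C = -2 - 3 = -5)
d(X, F) = -7/2 (d(X, F) = -1 + (½)*(-5) = -1 - 5/2 = -7/2)
L = -55 (L = -5*11 = -55)
x((-4 - 4)/(5 + d(3, v(5, 2))))*(74 + L) = ((-4 - 4)/(5 - 7/2))*(74 - 55) = -8/3/2*19 = -8*⅔*19 = -16/3*19 = -304/3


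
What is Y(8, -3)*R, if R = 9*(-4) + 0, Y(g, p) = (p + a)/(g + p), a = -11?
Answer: 504/5 ≈ 100.80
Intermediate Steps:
Y(g, p) = (-11 + p)/(g + p) (Y(g, p) = (p - 11)/(g + p) = (-11 + p)/(g + p))
R = -36 (R = -36 + 0 = -36)
Y(8, -3)*R = ((-11 - 3)/(8 - 3))*(-36) = (-14/5)*(-36) = ((1/5)*(-14))*(-36) = -14/5*(-36) = 504/5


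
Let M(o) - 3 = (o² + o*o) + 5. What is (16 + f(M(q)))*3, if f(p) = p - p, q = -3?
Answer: 48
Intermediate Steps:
M(o) = 8 + 2*o² (M(o) = 3 + ((o² + o*o) + 5) = 3 + ((o² + o²) + 5) = 3 + (2*o² + 5) = 3 + (5 + 2*o²) = 8 + 2*o²)
f(p) = 0
(16 + f(M(q)))*3 = (16 + 0)*3 = 16*3 = 48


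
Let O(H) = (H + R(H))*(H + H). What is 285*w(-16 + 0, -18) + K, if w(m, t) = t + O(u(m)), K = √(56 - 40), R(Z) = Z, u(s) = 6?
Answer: 35914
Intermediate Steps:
O(H) = 4*H² (O(H) = (H + H)*(H + H) = (2*H)*(2*H) = 4*H²)
K = 4 (K = √16 = 4)
w(m, t) = 144 + t (w(m, t) = t + 4*6² = t + 4*36 = t + 144 = 144 + t)
285*w(-16 + 0, -18) + K = 285*(144 - 18) + 4 = 285*126 + 4 = 35910 + 4 = 35914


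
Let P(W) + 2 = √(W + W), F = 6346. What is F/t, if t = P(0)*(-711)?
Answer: 3173/711 ≈ 4.4627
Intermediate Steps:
P(W) = -2 + √2*√W (P(W) = -2 + √(W + W) = -2 + √(2*W) = -2 + √2*√W)
t = 1422 (t = (-2 + √2*√0)*(-711) = (-2 + √2*0)*(-711) = (-2 + 0)*(-711) = -2*(-711) = 1422)
F/t = 6346/1422 = 6346*(1/1422) = 3173/711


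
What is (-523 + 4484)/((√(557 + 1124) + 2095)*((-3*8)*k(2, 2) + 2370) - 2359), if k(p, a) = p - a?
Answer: 3961/5059961 ≈ 0.00078281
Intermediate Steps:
(-523 + 4484)/((√(557 + 1124) + 2095)*((-3*8)*k(2, 2) + 2370) - 2359) = (-523 + 4484)/((√(557 + 1124) + 2095)*((-3*8)*(2 - 1*2) + 2370) - 2359) = 3961/((√1681 + 2095)*(-24*(2 - 2) + 2370) - 2359) = 3961/((41 + 2095)*(-24*0 + 2370) - 2359) = 3961/(2136*(0 + 2370) - 2359) = 3961/(2136*2370 - 2359) = 3961/(5062320 - 2359) = 3961/5059961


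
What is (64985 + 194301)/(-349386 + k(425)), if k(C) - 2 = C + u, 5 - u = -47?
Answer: -259286/348907 ≈ -0.74314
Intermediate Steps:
u = 52 (u = 5 - 1*(-47) = 5 + 47 = 52)
k(C) = 54 + C (k(C) = 2 + (C + 52) = 2 + (52 + C) = 54 + C)
(64985 + 194301)/(-349386 + k(425)) = (64985 + 194301)/(-349386 + (54 + 425)) = 259286/(-349386 + 479) = 259286/(-348907) = 259286*(-1/348907) = -259286/348907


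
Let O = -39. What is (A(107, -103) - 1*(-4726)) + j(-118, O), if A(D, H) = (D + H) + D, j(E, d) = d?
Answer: 4798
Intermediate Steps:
A(D, H) = H + 2*D
(A(107, -103) - 1*(-4726)) + j(-118, O) = ((-103 + 2*107) - 1*(-4726)) - 39 = ((-103 + 214) + 4726) - 39 = (111 + 4726) - 39 = 4837 - 39 = 4798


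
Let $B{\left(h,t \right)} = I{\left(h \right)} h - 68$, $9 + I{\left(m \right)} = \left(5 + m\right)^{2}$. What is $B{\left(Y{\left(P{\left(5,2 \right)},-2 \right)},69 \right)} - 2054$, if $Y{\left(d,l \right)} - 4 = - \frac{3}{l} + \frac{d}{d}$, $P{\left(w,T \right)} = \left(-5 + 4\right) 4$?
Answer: $- \frac{10567}{8} \approx -1320.9$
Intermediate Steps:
$I{\left(m \right)} = -9 + \left(5 + m\right)^{2}$
$P{\left(w,T \right)} = -4$ ($P{\left(w,T \right)} = \left(-1\right) 4 = -4$)
$Y{\left(d,l \right)} = 5 - \frac{3}{l}$ ($Y{\left(d,l \right)} = 4 - \left(\frac{3}{l} - \frac{d}{d}\right) = 4 + \left(- \frac{3}{l} + 1\right) = 4 + \left(1 - \frac{3}{l}\right) = 5 - \frac{3}{l}$)
$B{\left(h,t \right)} = -68 + h \left(-9 + \left(5 + h\right)^{2}\right)$ ($B{\left(h,t \right)} = \left(-9 + \left(5 + h\right)^{2}\right) h - 68 = h \left(-9 + \left(5 + h\right)^{2}\right) - 68 = -68 + h \left(-9 + \left(5 + h\right)^{2}\right)$)
$B{\left(Y{\left(P{\left(5,2 \right)},-2 \right)},69 \right)} - 2054 = \left(-68 + \left(5 - \frac{3}{-2}\right) \left(-9 + \left(5 + \left(5 - \frac{3}{-2}\right)\right)^{2}\right)\right) - 2054 = \left(-68 + \left(5 - - \frac{3}{2}\right) \left(-9 + \left(5 + \left(5 - - \frac{3}{2}\right)\right)^{2}\right)\right) - 2054 = \left(-68 + \left(5 + \frac{3}{2}\right) \left(-9 + \left(5 + \left(5 + \frac{3}{2}\right)\right)^{2}\right)\right) - 2054 = \left(-68 + \frac{13 \left(-9 + \left(5 + \frac{13}{2}\right)^{2}\right)}{2}\right) - 2054 = \left(-68 + \frac{13 \left(-9 + \left(\frac{23}{2}\right)^{2}\right)}{2}\right) - 2054 = \left(-68 + \frac{13 \left(-9 + \frac{529}{4}\right)}{2}\right) - 2054 = \left(-68 + \frac{13}{2} \cdot \frac{493}{4}\right) - 2054 = \left(-68 + \frac{6409}{8}\right) - 2054 = \frac{5865}{8} - 2054 = - \frac{10567}{8}$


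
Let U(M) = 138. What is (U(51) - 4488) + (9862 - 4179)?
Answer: 1333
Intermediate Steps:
(U(51) - 4488) + (9862 - 4179) = (138 - 4488) + (9862 - 4179) = -4350 + 5683 = 1333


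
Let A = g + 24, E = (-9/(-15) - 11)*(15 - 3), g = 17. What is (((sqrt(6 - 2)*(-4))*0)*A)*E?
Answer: 0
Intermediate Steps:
E = -624/5 (E = (-9*(-1/15) - 11)*12 = (3/5 - 11)*12 = -52/5*12 = -624/5 ≈ -124.80)
A = 41 (A = 17 + 24 = 41)
(((sqrt(6 - 2)*(-4))*0)*A)*E = (((sqrt(6 - 2)*(-4))*0)*41)*(-624/5) = (((sqrt(4)*(-4))*0)*41)*(-624/5) = (((2*(-4))*0)*41)*(-624/5) = (-8*0*41)*(-624/5) = (0*41)*(-624/5) = 0*(-624/5) = 0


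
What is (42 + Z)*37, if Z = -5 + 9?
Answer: 1702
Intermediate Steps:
Z = 4
(42 + Z)*37 = (42 + 4)*37 = 46*37 = 1702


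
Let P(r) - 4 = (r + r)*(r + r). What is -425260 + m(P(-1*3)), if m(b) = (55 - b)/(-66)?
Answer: -9355725/22 ≈ -4.2526e+5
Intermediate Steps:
P(r) = 4 + 4*r² (P(r) = 4 + (r + r)*(r + r) = 4 + (2*r)*(2*r) = 4 + 4*r²)
m(b) = -⅚ + b/66 (m(b) = (55 - b)*(-1/66) = -⅚ + b/66)
-425260 + m(P(-1*3)) = -425260 + (-⅚ + (4 + 4*(-1*3)²)/66) = -425260 + (-⅚ + (4 + 4*(-3)²)/66) = -425260 + (-⅚ + (4 + 4*9)/66) = -425260 + (-⅚ + (4 + 36)/66) = -425260 + (-⅚ + (1/66)*40) = -425260 + (-⅚ + 20/33) = -425260 - 5/22 = -9355725/22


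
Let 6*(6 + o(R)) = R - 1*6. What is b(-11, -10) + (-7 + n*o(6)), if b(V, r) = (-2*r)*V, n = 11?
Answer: -293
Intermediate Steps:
o(R) = -7 + R/6 (o(R) = -6 + (R - 1*6)/6 = -6 + (R - 6)/6 = -6 + (-6 + R)/6 = -6 + (-1 + R/6) = -7 + R/6)
b(V, r) = -2*V*r
b(-11, -10) + (-7 + n*o(6)) = -2*(-11)*(-10) + (-7 + 11*(-7 + (⅙)*6)) = -220 + (-7 + 11*(-7 + 1)) = -220 + (-7 + 11*(-6)) = -220 + (-7 - 66) = -220 - 73 = -293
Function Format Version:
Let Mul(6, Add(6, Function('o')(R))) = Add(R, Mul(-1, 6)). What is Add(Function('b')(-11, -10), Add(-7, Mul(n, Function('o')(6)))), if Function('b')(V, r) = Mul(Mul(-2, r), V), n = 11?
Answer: -293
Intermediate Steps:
Function('o')(R) = Add(-7, Mul(Rational(1, 6), R)) (Function('o')(R) = Add(-6, Mul(Rational(1, 6), Add(R, Mul(-1, 6)))) = Add(-6, Mul(Rational(1, 6), Add(R, -6))) = Add(-6, Mul(Rational(1, 6), Add(-6, R))) = Add(-6, Add(-1, Mul(Rational(1, 6), R))) = Add(-7, Mul(Rational(1, 6), R)))
Function('b')(V, r) = Mul(-2, V, r)
Add(Function('b')(-11, -10), Add(-7, Mul(n, Function('o')(6)))) = Add(Mul(-2, -11, -10), Add(-7, Mul(11, Add(-7, Mul(Rational(1, 6), 6))))) = Add(-220, Add(-7, Mul(11, Add(-7, 1)))) = Add(-220, Add(-7, Mul(11, -6))) = Add(-220, Add(-7, -66)) = Add(-220, -73) = -293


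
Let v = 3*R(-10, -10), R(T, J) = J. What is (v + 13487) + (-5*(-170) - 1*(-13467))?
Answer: 27774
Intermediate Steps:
v = -30 (v = 3*(-10) = -30)
(v + 13487) + (-5*(-170) - 1*(-13467)) = (-30 + 13487) + (-5*(-170) - 1*(-13467)) = 13457 + (850 + 13467) = 13457 + 14317 = 27774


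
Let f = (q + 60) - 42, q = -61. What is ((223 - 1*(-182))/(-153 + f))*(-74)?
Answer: 14985/98 ≈ 152.91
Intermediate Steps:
f = -43 (f = (-61 + 60) - 42 = -1 - 42 = -43)
((223 - 1*(-182))/(-153 + f))*(-74) = ((223 - 1*(-182))/(-153 - 43))*(-74) = ((223 + 182)/(-196))*(-74) = (405*(-1/196))*(-74) = -405/196*(-74) = 14985/98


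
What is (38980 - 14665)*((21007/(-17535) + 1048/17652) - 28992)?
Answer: -173180364726681/245657 ≈ -7.0497e+8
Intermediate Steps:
(38980 - 14665)*((21007/(-17535) + 1048/17652) - 28992) = 24315*((21007*(-1/17535) + 1048*(1/17652)) - 28992) = 24315*((-3001/2505 + 262/4413) - 28992) = 24315*(-1398567/1228285 - 28992) = 24315*(-35611837287/1228285) = -173180364726681/245657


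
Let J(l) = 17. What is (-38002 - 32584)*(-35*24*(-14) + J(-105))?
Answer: -831291322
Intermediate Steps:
(-38002 - 32584)*(-35*24*(-14) + J(-105)) = (-38002 - 32584)*(-35*24*(-14) + 17) = -70586*(-840*(-14) + 17) = -70586*(11760 + 17) = -70586*11777 = -831291322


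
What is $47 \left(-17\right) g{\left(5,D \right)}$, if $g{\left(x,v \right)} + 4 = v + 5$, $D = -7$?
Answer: $4794$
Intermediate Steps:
$g{\left(x,v \right)} = 1 + v$ ($g{\left(x,v \right)} = -4 + \left(v + 5\right) = -4 + \left(5 + v\right) = 1 + v$)
$47 \left(-17\right) g{\left(5,D \right)} = 47 \left(-17\right) \left(1 - 7\right) = \left(-799\right) \left(-6\right) = 4794$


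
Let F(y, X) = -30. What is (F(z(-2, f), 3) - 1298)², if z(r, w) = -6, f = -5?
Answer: 1763584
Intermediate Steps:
(F(z(-2, f), 3) - 1298)² = (-30 - 1298)² = (-1328)² = 1763584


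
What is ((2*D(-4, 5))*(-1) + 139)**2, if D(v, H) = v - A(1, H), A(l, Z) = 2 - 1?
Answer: 22201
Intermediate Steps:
A(l, Z) = 1
D(v, H) = -1 + v (D(v, H) = v - 1*1 = v - 1 = -1 + v)
((2*D(-4, 5))*(-1) + 139)**2 = ((2*(-1 - 4))*(-1) + 139)**2 = ((2*(-5))*(-1) + 139)**2 = (-10*(-1) + 139)**2 = (10 + 139)**2 = 149**2 = 22201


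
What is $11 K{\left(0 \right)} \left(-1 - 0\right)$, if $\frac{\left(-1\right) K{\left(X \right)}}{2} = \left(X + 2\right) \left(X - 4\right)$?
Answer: $-176$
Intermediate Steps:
$K{\left(X \right)} = - 2 \left(-4 + X\right) \left(2 + X\right)$ ($K{\left(X \right)} = - 2 \left(X + 2\right) \left(X - 4\right) = - 2 \left(2 + X\right) \left(-4 + X\right) = - 2 \left(-4 + X\right) \left(2 + X\right)$)
$11 K{\left(0 \right)} \left(-1 - 0\right) = 11 \left(16 - 2 \cdot 0^{2} + 4 \cdot 0\right) \left(-1 - 0\right) = 11 \left(16 - 0 + 0\right) \left(-1 + 0\right) = 11 \left(16 + 0 + 0\right) \left(-1\right) = 11 \cdot 16 \left(-1\right) = 176 \left(-1\right) = -176$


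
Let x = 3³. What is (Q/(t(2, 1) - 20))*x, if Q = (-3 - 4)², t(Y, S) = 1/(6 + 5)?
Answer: -4851/73 ≈ -66.452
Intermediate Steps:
t(Y, S) = 1/11
Q = 49 (Q = (-7)² = 49)
x = 27
(Q/(t(2, 1) - 20))*x = (49/(1/11 - 20))*27 = (49/(-219/11))*27 = (49*(-11/219))*27 = -539/219*27 = -4851/73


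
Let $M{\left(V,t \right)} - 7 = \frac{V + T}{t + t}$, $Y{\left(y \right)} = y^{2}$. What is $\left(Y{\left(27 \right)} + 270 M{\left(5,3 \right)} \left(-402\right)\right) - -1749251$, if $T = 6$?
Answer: $791210$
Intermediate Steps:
$M{\left(V,t \right)} = 7 + \frac{6 + V}{2 t}$ ($M{\left(V,t \right)} = 7 + \frac{V + 6}{t + t} = 7 + \frac{6 + V}{2 t}$)
$\left(Y{\left(27 \right)} + 270 M{\left(5,3 \right)} \left(-402\right)\right) - -1749251 = \left(27^{2} + 270 \frac{6 + 5 + 14 \cdot 3}{2 \cdot 3} \left(-402\right)\right) - -1749251 = \left(729 + 270 \cdot \frac{1}{2} \cdot \frac{1}{3} \left(6 + 5 + 42\right) \left(-402\right)\right) + 1749251 = \left(729 + 270 \cdot \frac{1}{2} \cdot \frac{1}{3} \cdot 53 \left(-402\right)\right) + 1749251 = \left(729 + 270 \cdot \frac{53}{6} \left(-402\right)\right) + 1749251 = \left(729 + 270 \left(-3551\right)\right) + 1749251 = \left(729 - 958770\right) + 1749251 = -958041 + 1749251 = 791210$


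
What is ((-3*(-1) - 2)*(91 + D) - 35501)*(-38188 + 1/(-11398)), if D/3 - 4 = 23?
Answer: 15377541660425/11398 ≈ 1.3491e+9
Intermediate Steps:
D = 81 (D = 12 + 3*23 = 12 + 69 = 81)
((-3*(-1) - 2)*(91 + D) - 35501)*(-38188 + 1/(-11398)) = ((-3*(-1) - 2)*(91 + 81) - 35501)*(-38188 + 1/(-11398)) = ((3 - 2)*172 - 35501)*(-38188 - 1/11398) = (1*172 - 35501)*(-435266825/11398) = (172 - 35501)*(-435266825/11398) = -35329*(-435266825/11398) = 15377541660425/11398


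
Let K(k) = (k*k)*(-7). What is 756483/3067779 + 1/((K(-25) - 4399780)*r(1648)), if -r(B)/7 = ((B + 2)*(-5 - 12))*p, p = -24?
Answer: 36597095818801151/148412855297322000 ≈ 0.24659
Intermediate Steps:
r(B) = -5712 - 2856*B (r(B) = -7*(B + 2)*(-5 - 12)*(-24) = -7*(2 + B)*(-17)*(-24) = -7*(-34 - 17*B)*(-24) = -7*(816 + 408*B) = -5712 - 2856*B)
K(k) = -7*k**2 (K(k) = k**2*(-7) = -7*k**2)
756483/3067779 + 1/((K(-25) - 4399780)*r(1648)) = 756483/3067779 + 1/((-7*(-25)**2 - 4399780)*(-5712 - 2856*1648)) = 756483*(1/3067779) + 1/((-7*625 - 4399780)*(-5712 - 4706688)) = 19397/78661 + 1/(-4375 - 4399780*(-4712400)) = 19397/78661 - 1/4712400/(-4404155) = 19397/78661 - 1/4404155*(-1/4712400) = 19397/78661 + 1/20754140022000 = 36597095818801151/148412855297322000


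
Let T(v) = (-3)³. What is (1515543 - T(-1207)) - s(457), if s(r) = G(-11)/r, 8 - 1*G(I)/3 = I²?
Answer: 692615829/457 ≈ 1.5156e+6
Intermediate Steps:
T(v) = -27
G(I) = 24 - 3*I²
s(r) = -339/r (s(r) = (24 - 3*(-11)²)/r = (24 - 3*121)/r = (24 - 363)/r = -339/r)
(1515543 - T(-1207)) - s(457) = (1515543 - 1*(-27)) - (-339)/457 = (1515543 + 27) - (-339)/457 = 1515570 - 1*(-339/457) = 1515570 + 339/457 = 692615829/457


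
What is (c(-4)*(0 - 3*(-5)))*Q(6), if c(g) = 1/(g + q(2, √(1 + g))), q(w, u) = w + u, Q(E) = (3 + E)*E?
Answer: -1620/7 - 810*I*√3/7 ≈ -231.43 - 200.42*I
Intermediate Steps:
Q(E) = E*(3 + E)
q(w, u) = u + w
c(g) = 1/(2 + g + √(1 + g)) (c(g) = 1/(g + (√(1 + g) + 2)) = 1/(g + (2 + √(1 + g))) = 1/(2 + g + √(1 + g)))
(c(-4)*(0 - 3*(-5)))*Q(6) = ((0 - 3*(-5))/(2 - 4 + √(1 - 4)))*(6*(3 + 6)) = ((0 + 15)/(2 - 4 + √(-3)))*(6*9) = (15/(2 - 4 + I*√3))*54 = (15/(-2 + I*√3))*54 = 810/(-2 + I*√3)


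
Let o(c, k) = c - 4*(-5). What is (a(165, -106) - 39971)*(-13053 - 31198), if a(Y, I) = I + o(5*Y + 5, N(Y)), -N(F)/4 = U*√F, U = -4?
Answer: 1735833977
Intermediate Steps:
N(F) = 16*√F (N(F) = -(-16)*√F = 16*√F)
o(c, k) = 20 + c (o(c, k) = c + 20 = 20 + c)
a(Y, I) = 25 + I + 5*Y (a(Y, I) = I + (20 + (5*Y + 5)) = I + (20 + (5 + 5*Y)) = I + (25 + 5*Y) = 25 + I + 5*Y)
(a(165, -106) - 39971)*(-13053 - 31198) = ((25 - 106 + 5*165) - 39971)*(-13053 - 31198) = ((25 - 106 + 825) - 39971)*(-44251) = (744 - 39971)*(-44251) = -39227*(-44251) = 1735833977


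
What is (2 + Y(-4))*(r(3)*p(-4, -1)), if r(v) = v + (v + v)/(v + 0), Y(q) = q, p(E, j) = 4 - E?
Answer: -80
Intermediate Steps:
r(v) = 2 + v (r(v) = v + (2*v)/v = v + 2 = 2 + v)
(2 + Y(-4))*(r(3)*p(-4, -1)) = (2 - 4)*((2 + 3)*(4 - 1*(-4))) = -10*(4 + 4) = -10*8 = -2*40 = -80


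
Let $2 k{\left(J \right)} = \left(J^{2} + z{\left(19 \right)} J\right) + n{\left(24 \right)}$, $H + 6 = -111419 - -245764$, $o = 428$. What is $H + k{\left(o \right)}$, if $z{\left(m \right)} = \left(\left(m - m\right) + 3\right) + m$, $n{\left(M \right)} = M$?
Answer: $230651$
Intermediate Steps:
$H = 134339$ ($H = -6 - -134345 = -6 + \left(-111419 + 245764\right) = -6 + 134345 = 134339$)
$z{\left(m \right)} = 3 + m$ ($z{\left(m \right)} = \left(0 + 3\right) + m = 3 + m$)
$k{\left(J \right)} = 12 + \frac{J^{2}}{2} + 11 J$ ($k{\left(J \right)} = \frac{\left(J^{2} + \left(3 + 19\right) J\right) + 24}{2} = \frac{\left(J^{2} + 22 J\right) + 24}{2} = \frac{24 + J^{2} + 22 J}{2} = 12 + \frac{J^{2}}{2} + 11 J$)
$H + k{\left(o \right)} = 134339 + \left(12 + \frac{428^{2}}{2} + 11 \cdot 428\right) = 134339 + \left(12 + \frac{1}{2} \cdot 183184 + 4708\right) = 134339 + \left(12 + 91592 + 4708\right) = 134339 + 96312 = 230651$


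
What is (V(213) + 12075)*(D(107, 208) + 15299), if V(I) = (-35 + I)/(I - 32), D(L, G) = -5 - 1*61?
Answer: 33295575449/181 ≈ 1.8395e+8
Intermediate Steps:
D(L, G) = -66 (D(L, G) = -5 - 61 = -66)
V(I) = (-35 + I)/(-32 + I)
(V(213) + 12075)*(D(107, 208) + 15299) = ((-35 + 213)/(-32 + 213) + 12075)*(-66 + 15299) = (178/181 + 12075)*15233 = (2185753/181)*15233 = 33295575449/181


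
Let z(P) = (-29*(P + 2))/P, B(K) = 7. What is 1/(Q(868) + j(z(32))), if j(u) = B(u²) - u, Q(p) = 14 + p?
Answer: 16/14717 ≈ 0.0010872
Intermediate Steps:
z(P) = (-58 - 29*P)/P (z(P) = (-29*(2 + P))/P = (-58 - 29*P)/P)
j(u) = 7 - u
1/(Q(868) + j(z(32))) = 1/((14 + 868) + (7 - (-29 - 58/32))) = 1/(882 + (7 - (-29 - 58*1/32))) = 1/(882 + (7 - (-29 - 29/16))) = 1/(882 + (7 - 1*(-493/16))) = 1/(882 + (7 + 493/16)) = 1/(882 + 605/16) = 1/(14717/16) = 16/14717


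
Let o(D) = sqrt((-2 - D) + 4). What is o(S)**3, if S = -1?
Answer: 3*sqrt(3) ≈ 5.1962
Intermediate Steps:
o(D) = sqrt(2 - D)
o(S)**3 = (sqrt(2 - 1*(-1)))**3 = (sqrt(2 + 1))**3 = (sqrt(3))**3 = 3*sqrt(3)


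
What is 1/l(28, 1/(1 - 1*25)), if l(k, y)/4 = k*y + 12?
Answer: 3/130 ≈ 0.023077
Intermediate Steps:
l(k, y) = 48 + 4*k*y (l(k, y) = 4*(k*y + 12) = 4*(12 + k*y) = 48 + 4*k*y)
1/l(28, 1/(1 - 1*25)) = 1/(48 + 4*28/(1 - 1*25)) = 1/(48 + 4*28/(1 - 25)) = 1/(48 + 4*28/(-24)) = 1/(48 + 4*28*(-1/24)) = 1/(48 - 14/3) = 1/(130/3) = 3/130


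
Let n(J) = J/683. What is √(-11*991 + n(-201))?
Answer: 4*I*√317833367/683 ≈ 104.41*I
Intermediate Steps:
n(J) = J/683 (n(J) = J*(1/683) = J/683)
√(-11*991 + n(-201)) = √(-11*991 + (1/683)*(-201)) = √(-10901 - 201/683) = √(-7445584/683) = 4*I*√317833367/683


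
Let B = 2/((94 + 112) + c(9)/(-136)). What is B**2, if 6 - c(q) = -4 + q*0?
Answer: 18496/196084009 ≈ 9.4327e-5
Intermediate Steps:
c(q) = 10 (c(q) = 6 - (-4 + q*0) = 6 - (-4 + 0) = 6 - 1*(-4) = 6 + 4 = 10)
B = 136/14003 (B = 2/((94 + 112) + 10/(-136)) = 2/(206 + 10*(-1/136)) = 2/(206 - 5/68) = 2/(14003/68) = (68/14003)*2 = 136/14003 ≈ 0.0097122)
B**2 = (136/14003)**2 = 18496/196084009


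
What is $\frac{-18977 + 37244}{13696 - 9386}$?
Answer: $\frac{18267}{4310} \approx 4.2383$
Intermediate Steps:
$\frac{-18977 + 37244}{13696 - 9386} = \frac{18267}{13696 + \left(-15501 + 6115\right)} = \frac{18267}{13696 - 9386} = \frac{18267}{4310}$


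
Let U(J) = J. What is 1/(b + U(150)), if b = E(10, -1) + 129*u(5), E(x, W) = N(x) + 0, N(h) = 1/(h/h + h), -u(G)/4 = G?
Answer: -11/26729 ≈ -0.00041154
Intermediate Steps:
u(G) = -4*G
N(h) = 1/(1 + h)
E(x, W) = 1/(1 + x) (E(x, W) = 1/(1 + x) + 0 = 1/(1 + x))
b = -28379/11 (b = 1/(1 + 10) + 129*(-4*5) = 1/11 + 129*(-20) = 1/11 - 2580 = -28379/11 ≈ -2579.9)
1/(b + U(150)) = 1/(-28379/11 + 150) = 1/(-26729/11) = -11/26729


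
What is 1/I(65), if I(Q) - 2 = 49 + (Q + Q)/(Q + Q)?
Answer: 1/52 ≈ 0.019231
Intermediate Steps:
I(Q) = 52 (I(Q) = 2 + (49 + (Q + Q)/(Q + Q)) = 2 + (49 + (2*Q)/((2*Q))) = 2 + (49 + (2*Q)*(1/(2*Q))) = 2 + (49 + 1) = 2 + 50 = 52)
1/I(65) = 1/52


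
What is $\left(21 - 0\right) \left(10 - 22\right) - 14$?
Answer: $-266$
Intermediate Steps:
$\left(21 - 0\right) \left(10 - 22\right) - 14 = \left(21 + 0\right) \left(-12\right) - 14 = 21 \left(-12\right) - 14 = -252 - 14 = -266$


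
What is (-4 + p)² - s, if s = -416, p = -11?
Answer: 641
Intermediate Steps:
(-4 + p)² - s = (-4 - 11)² - 1*(-416) = (-15)² + 416 = 225 + 416 = 641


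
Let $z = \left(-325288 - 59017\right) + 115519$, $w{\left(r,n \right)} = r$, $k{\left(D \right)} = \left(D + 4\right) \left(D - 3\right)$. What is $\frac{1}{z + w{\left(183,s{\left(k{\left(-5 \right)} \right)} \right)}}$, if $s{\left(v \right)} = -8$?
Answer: $- \frac{1}{268603} \approx -3.723 \cdot 10^{-6}$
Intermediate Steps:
$k{\left(D \right)} = \left(-3 + D\right) \left(4 + D\right)$ ($k{\left(D \right)} = \left(4 + D\right) \left(-3 + D\right) = \left(-3 + D\right) \left(4 + D\right)$)
$z = -268786$ ($z = -384305 + 115519 = -268786$)
$\frac{1}{z + w{\left(183,s{\left(k{\left(-5 \right)} \right)} \right)}} = \frac{1}{-268786 + 183} = \frac{1}{-268603} = - \frac{1}{268603}$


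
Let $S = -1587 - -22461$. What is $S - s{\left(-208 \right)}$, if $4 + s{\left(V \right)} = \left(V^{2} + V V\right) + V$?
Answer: $-65442$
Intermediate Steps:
$s{\left(V \right)} = -4 + V + 2 V^{2}$ ($s{\left(V \right)} = -4 + \left(\left(V^{2} + V V\right) + V\right) = -4 + \left(\left(V^{2} + V^{2}\right) + V\right) = -4 + \left(2 V^{2} + V\right) = -4 + \left(V + 2 V^{2}\right) = -4 + V + 2 V^{2}$)
$S = 20874$ ($S = -1587 + 22461 = 20874$)
$S - s{\left(-208 \right)} = 20874 - \left(-4 - 208 + 2 \left(-208\right)^{2}\right) = 20874 - \left(-4 - 208 + 2 \cdot 43264\right) = 20874 - \left(-4 - 208 + 86528\right) = 20874 - 86316 = -65442$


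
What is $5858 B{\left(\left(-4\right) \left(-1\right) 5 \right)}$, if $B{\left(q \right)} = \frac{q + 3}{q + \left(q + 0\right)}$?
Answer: $\frac{67367}{20} \approx 3368.4$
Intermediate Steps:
$B{\left(q \right)} = \frac{3 + q}{2 q}$ ($B{\left(q \right)} = \frac{3 + q}{q + q} = \frac{3 + q}{2 q}$)
$5858 B{\left(\left(-4\right) \left(-1\right) 5 \right)} = 5858 \frac{3 + \left(-4\right) \left(-1\right) 5}{2 \left(-4\right) \left(-1\right) 5} = 5858 \frac{3 + 4 \cdot 5}{2 \cdot 4 \cdot 5} = 5858 \frac{3 + 20}{2 \cdot 20} = 5858 \cdot \frac{1}{2} \cdot \frac{1}{20} \cdot 23 = 5858 \cdot \frac{23}{40} = \frac{67367}{20}$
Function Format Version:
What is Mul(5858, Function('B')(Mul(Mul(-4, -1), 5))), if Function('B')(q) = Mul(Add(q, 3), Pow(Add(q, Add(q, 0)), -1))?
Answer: Rational(67367, 20) ≈ 3368.4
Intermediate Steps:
Function('B')(q) = Mul(Rational(1, 2), Pow(q, -1), Add(3, q)) (Function('B')(q) = Mul(Add(3, q), Pow(Add(q, q), -1)) = Mul(Add(3, q), Pow(Mul(2, q), -1)) = Mul(Add(3, q), Mul(Rational(1, 2), Pow(q, -1))) = Mul(Rational(1, 2), Pow(q, -1), Add(3, q)))
Mul(5858, Function('B')(Mul(Mul(-4, -1), 5))) = Mul(5858, Mul(Rational(1, 2), Pow(Mul(Mul(-4, -1), 5), -1), Add(3, Mul(Mul(-4, -1), 5)))) = Mul(5858, Mul(Rational(1, 2), Pow(Mul(4, 5), -1), Add(3, Mul(4, 5)))) = Mul(5858, Mul(Rational(1, 2), Pow(20, -1), Add(3, 20))) = Mul(5858, Mul(Rational(1, 2), Rational(1, 20), 23)) = Mul(5858, Rational(23, 40)) = Rational(67367, 20)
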